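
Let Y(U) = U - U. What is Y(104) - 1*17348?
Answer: -17348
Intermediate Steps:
Y(U) = 0
Y(104) - 1*17348 = 0 - 1*17348 = 0 - 17348 = -17348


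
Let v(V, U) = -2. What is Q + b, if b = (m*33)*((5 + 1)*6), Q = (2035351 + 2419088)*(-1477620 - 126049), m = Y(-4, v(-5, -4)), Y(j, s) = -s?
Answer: -7143445734315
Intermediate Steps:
m = 2 (m = -1*(-2) = 2)
Q = -7143445736691 (Q = 4454439*(-1603669) = -7143445736691)
b = 2376 (b = (2*33)*((5 + 1)*6) = 66*(6*6) = 66*36 = 2376)
Q + b = -7143445736691 + 2376 = -7143445734315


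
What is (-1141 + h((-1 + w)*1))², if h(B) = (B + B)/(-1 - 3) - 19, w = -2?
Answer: 5368489/4 ≈ 1.3421e+6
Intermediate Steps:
h(B) = -19 - B/2 (h(B) = (2*B)/(-4) - 19 = (2*B)*(-¼) - 19 = -B/2 - 19 = -19 - B/2)
(-1141 + h((-1 + w)*1))² = (-1141 + (-19 - (-1 - 2)/2))² = (-1141 + (-19 - (-3)/2))² = (-1141 + (-19 - ½*(-3)))² = (-1141 + (-19 + 3/2))² = (-1141 - 35/2)² = (-2317/2)² = 5368489/4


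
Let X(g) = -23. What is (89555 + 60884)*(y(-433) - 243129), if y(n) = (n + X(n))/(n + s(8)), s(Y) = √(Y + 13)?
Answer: -1714203885564159/46867 + 17150046*√21/46867 ≈ -3.6576e+10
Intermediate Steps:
s(Y) = √(13 + Y)
y(n) = (-23 + n)/(n + √21) (y(n) = (n - 23)/(n + √(13 + 8)) = (-23 + n)/(n + √21))
(89555 + 60884)*(y(-433) - 243129) = (89555 + 60884)*((-23 - 433)/(-433 + √21) - 243129) = 150439*(-456/(-433 + √21) - 243129) = 150439*(-243129 - 456/(-433 + √21)) = -36576083631 - 68600184/(-433 + √21)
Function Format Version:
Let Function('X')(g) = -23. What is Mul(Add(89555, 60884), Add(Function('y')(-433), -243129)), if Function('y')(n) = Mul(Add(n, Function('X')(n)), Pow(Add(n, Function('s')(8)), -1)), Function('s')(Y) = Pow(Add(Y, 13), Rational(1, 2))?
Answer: Add(Rational(-1714203885564159, 46867), Mul(Rational(17150046, 46867), Pow(21, Rational(1, 2)))) ≈ -3.6576e+10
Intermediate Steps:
Function('s')(Y) = Pow(Add(13, Y), Rational(1, 2))
Function('y')(n) = Mul(Pow(Add(n, Pow(21, Rational(1, 2))), -1), Add(-23, n)) (Function('y')(n) = Mul(Add(n, -23), Pow(Add(n, Pow(Add(13, 8), Rational(1, 2))), -1)) = Mul(Add(-23, n), Pow(Add(n, Pow(21, Rational(1, 2))), -1)) = Mul(Pow(Add(n, Pow(21, Rational(1, 2))), -1), Add(-23, n)))
Mul(Add(89555, 60884), Add(Function('y')(-433), -243129)) = Mul(Add(89555, 60884), Add(Mul(Pow(Add(-433, Pow(21, Rational(1, 2))), -1), Add(-23, -433)), -243129)) = Mul(150439, Add(Mul(Pow(Add(-433, Pow(21, Rational(1, 2))), -1), -456), -243129)) = Mul(150439, Add(Mul(-456, Pow(Add(-433, Pow(21, Rational(1, 2))), -1)), -243129)) = Mul(150439, Add(-243129, Mul(-456, Pow(Add(-433, Pow(21, Rational(1, 2))), -1)))) = Add(-36576083631, Mul(-68600184, Pow(Add(-433, Pow(21, Rational(1, 2))), -1)))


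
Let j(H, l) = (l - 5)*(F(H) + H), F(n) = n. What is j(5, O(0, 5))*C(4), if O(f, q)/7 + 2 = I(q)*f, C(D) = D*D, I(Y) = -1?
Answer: -3040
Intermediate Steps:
C(D) = D**2
O(f, q) = -14 - 7*f (O(f, q) = -14 + 7*(-f) = -14 - 7*f)
j(H, l) = 2*H*(-5 + l) (j(H, l) = (l - 5)*(H + H) = (-5 + l)*(2*H) = 2*H*(-5 + l))
j(5, O(0, 5))*C(4) = (2*5*(-5 + (-14 - 7*0)))*4**2 = (2*5*(-5 + (-14 + 0)))*16 = (2*5*(-5 - 14))*16 = (2*5*(-19))*16 = -190*16 = -3040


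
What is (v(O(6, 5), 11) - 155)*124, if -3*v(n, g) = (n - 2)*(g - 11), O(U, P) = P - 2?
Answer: -19220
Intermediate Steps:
O(U, P) = -2 + P
v(n, g) = -(-11 + g)*(-2 + n)/3 (v(n, g) = -(n - 2)*(g - 11)/3 = -(-2 + n)*(-11 + g)/3 = -(-11 + g)*(-2 + n)/3)
(v(O(6, 5), 11) - 155)*124 = ((-22/3 + (2/3)*11 + 11*(-2 + 5)/3 - 1/3*11*(-2 + 5)) - 155)*124 = ((-22/3 + 22/3 + (11/3)*3 - 1/3*11*3) - 155)*124 = ((-22/3 + 22/3 + 11 - 11) - 155)*124 = (0 - 155)*124 = -155*124 = -19220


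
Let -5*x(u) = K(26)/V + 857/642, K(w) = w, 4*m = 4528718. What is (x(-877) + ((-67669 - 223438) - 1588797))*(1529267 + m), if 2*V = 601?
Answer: -19304696497882324933/3858420 ≈ -5.0033e+12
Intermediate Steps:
m = 2264359/2 (m = (¼)*4528718 = 2264359/2 ≈ 1.1322e+6)
V = 601/2 (V = (½)*601 = 601/2 ≈ 300.50)
x(u) = -548441/1929210 (x(u) = -(26/(601/2) + 857/642)/5 = -(26*(2/601) + 857*(1/642))/5 = -(52/601 + 857/642)/5 = -⅕*548441/385842 = -548441/1929210)
(x(-877) + ((-67669 - 223438) - 1588797))*(1529267 + m) = (-548441/1929210 + ((-67669 - 223438) - 1588797))*(1529267 + 2264359/2) = (-548441/1929210 + (-291107 - 1588797))*(5322893/2) = (-548441/1929210 - 1879904)*(5322893/2) = -3626730144281/1929210*5322893/2 = -19304696497882324933/3858420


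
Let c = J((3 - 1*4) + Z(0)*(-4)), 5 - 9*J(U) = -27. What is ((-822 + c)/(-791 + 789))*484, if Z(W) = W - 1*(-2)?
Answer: 1782572/9 ≈ 1.9806e+5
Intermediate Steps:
Z(W) = 2 + W (Z(W) = W + 2 = 2 + W)
J(U) = 32/9 (J(U) = 5/9 - ⅑*(-27) = 5/9 + 3 = 32/9)
c = 32/9 ≈ 3.5556
((-822 + c)/(-791 + 789))*484 = ((-822 + 32/9)/(-791 + 789))*484 = -7366/9/(-2)*484 = -7366/9*(-½)*484 = (3683/9)*484 = 1782572/9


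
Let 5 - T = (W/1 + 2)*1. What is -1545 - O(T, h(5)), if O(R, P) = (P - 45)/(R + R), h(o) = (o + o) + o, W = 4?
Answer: -1560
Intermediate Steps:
h(o) = 3*o (h(o) = 2*o + o = 3*o)
T = -1 (T = 5 - (4/1 + 2) = 5 - (4*1 + 2) = 5 - (4 + 2) = 5 - 6 = -1)
O(R, P) = (-45 + P)/(2*R) (O(R, P) = (-45 + P)/((2*R)) = (-45 + P)*(1/(2*R)) = (-45 + P)/(2*R))
-1545 - O(T, h(5)) = -1545 - (-45 + 3*5)/(2*(-1)) = -1545 - (-1)*(-45 + 15)/2 = -1545 - (-1)*(-30)/2 = -1545 - 1*15 = -1545 - 15 = -1560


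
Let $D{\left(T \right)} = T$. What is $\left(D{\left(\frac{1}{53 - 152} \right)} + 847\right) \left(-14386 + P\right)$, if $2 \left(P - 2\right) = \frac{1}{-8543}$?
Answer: $- \frac{104080246850}{8543} \approx -1.2183 \cdot 10^{7}$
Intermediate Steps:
$P = \frac{34171}{17086}$ ($P = 2 + \frac{1}{2 \left(-8543\right)} = 2 + \frac{1}{2} \left(- \frac{1}{8543}\right) = 2 - \frac{1}{17086} = \frac{34171}{17086} \approx 1.9999$)
$\left(D{\left(\frac{1}{53 - 152} \right)} + 847\right) \left(-14386 + P\right) = \left(\frac{1}{53 - 152} + 847\right) \left(-14386 + \frac{34171}{17086}\right) = \left(\frac{1}{-99} + 847\right) \left(- \frac{245765025}{17086}\right) = \left(- \frac{1}{99} + 847\right) \left(- \frac{245765025}{17086}\right) = \frac{83852}{99} \left(- \frac{245765025}{17086}\right) = - \frac{104080246850}{8543}$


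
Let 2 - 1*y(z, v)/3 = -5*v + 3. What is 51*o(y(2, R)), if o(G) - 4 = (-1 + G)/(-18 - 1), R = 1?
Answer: 3315/19 ≈ 174.47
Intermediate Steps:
y(z, v) = -3 + 15*v (y(z, v) = 6 - 3*(-5*v + 3) = 6 - 3*(3 - 5*v) = 6 + (-9 + 15*v) = -3 + 15*v)
o(G) = 77/19 - G/19 (o(G) = 4 + (-1 + G)/(-18 - 1) = 4 + (-1 + G)/(-19) = 4 + (-1 + G)*(-1/19) = 4 + (1/19 - G/19) = 77/19 - G/19)
51*o(y(2, R)) = 51*(77/19 - (-3 + 15*1)/19) = 51*(77/19 - (-3 + 15)/19) = 51*(77/19 - 1/19*12) = 51*(77/19 - 12/19) = 51*(65/19) = 3315/19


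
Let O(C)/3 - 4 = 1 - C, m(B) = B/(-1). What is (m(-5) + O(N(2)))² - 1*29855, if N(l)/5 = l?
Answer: -29755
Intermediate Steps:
m(B) = -B (m(B) = B*(-1) = -B)
N(l) = 5*l
O(C) = 15 - 3*C (O(C) = 12 + 3*(1 - C) = 12 + (3 - 3*C) = 15 - 3*C)
(m(-5) + O(N(2)))² - 1*29855 = (-1*(-5) + (15 - 15*2))² - 1*29855 = (5 + (15 - 3*10))² - 29855 = (5 + (15 - 30))² - 29855 = (5 - 15)² - 29855 = (-10)² - 29855 = 100 - 29855 = -29755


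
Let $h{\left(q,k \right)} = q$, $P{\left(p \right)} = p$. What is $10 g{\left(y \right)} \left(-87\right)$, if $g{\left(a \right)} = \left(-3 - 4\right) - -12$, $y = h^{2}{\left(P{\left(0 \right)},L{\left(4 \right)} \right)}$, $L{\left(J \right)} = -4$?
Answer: $-4350$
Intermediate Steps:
$y = 0$ ($y = 0^{2} = 0$)
$g{\left(a \right)} = 5$ ($g{\left(a \right)} = \left(-3 - 4\right) + 12 = -7 + 12 = 5$)
$10 g{\left(y \right)} \left(-87\right) = 10 \cdot 5 \left(-87\right) = 50 \left(-87\right) = -4350$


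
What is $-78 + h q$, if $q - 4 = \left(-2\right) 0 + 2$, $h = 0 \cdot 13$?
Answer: $-78$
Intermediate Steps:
$h = 0$
$q = 6$ ($q = 4 + \left(\left(-2\right) 0 + 2\right) = 4 + \left(0 + 2\right) = 4 + 2 = 6$)
$-78 + h q = -78 + 0 \cdot 6 = -78 + 0 = -78$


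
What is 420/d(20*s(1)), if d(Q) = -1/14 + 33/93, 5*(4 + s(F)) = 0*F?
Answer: 60760/41 ≈ 1482.0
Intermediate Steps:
s(F) = -4 (s(F) = -4 + (0*F)/5 = -4 + (⅕)*0 = -4 + 0 = -4)
d(Q) = 123/434 (d(Q) = -1*1/14 + 33*(1/93) = -1/14 + 11/31 = 123/434)
420/d(20*s(1)) = 420/(123/434) = 420*(434/123) = 60760/41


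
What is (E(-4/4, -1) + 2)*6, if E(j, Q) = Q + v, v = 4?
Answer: 30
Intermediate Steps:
E(j, Q) = 4 + Q (E(j, Q) = Q + 4 = 4 + Q)
(E(-4/4, -1) + 2)*6 = ((4 - 1) + 2)*6 = (3 + 2)*6 = 5*6 = 30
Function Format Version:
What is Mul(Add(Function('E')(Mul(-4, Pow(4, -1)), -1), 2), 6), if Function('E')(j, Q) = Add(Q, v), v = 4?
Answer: 30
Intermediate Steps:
Function('E')(j, Q) = Add(4, Q) (Function('E')(j, Q) = Add(Q, 4) = Add(4, Q))
Mul(Add(Function('E')(Mul(-4, Pow(4, -1)), -1), 2), 6) = Mul(Add(Add(4, -1), 2), 6) = Mul(Add(3, 2), 6) = Mul(5, 6) = 30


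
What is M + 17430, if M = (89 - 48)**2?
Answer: 19111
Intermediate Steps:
M = 1681 (M = 41**2 = 1681)
M + 17430 = 1681 + 17430 = 19111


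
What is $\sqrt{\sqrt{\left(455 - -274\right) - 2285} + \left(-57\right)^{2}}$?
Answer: $\sqrt{3249 + 2 i \sqrt{389}} \approx 57.001 + 0.346 i$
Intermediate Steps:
$\sqrt{\sqrt{\left(455 - -274\right) - 2285} + \left(-57\right)^{2}} = \sqrt{\sqrt{\left(455 + 274\right) - 2285} + 3249} = \sqrt{\sqrt{729 - 2285} + 3249} = \sqrt{\sqrt{-1556} + 3249} = \sqrt{2 i \sqrt{389} + 3249} = \sqrt{3249 + 2 i \sqrt{389}}$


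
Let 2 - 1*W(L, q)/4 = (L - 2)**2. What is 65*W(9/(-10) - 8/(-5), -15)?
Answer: 403/5 ≈ 80.600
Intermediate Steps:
W(L, q) = 8 - 4*(-2 + L)**2 (W(L, q) = 8 - 4*(L - 2)**2 = 8 - 4*(-2 + L)**2)
65*W(9/(-10) - 8/(-5), -15) = 65*(8 - 4*(-2 + (9/(-10) - 8/(-5)))**2) = 65*(8 - 4*(-2 + (9*(-1/10) - 8*(-1/5)))**2) = 65*(8 - 4*(-2 + (-9/10 + 8/5))**2) = 65*(8 - 4*(-2 + 7/10)**2) = 65*(8 - 4*(-13/10)**2) = 65*(8 - 4*169/100) = 65*(8 - 169/25) = 65*(31/25) = 403/5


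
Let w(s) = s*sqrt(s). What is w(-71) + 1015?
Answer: 1015 - 71*I*sqrt(71) ≈ 1015.0 - 598.26*I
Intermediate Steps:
w(s) = s**(3/2)
w(-71) + 1015 = (-71)**(3/2) + 1015 = -71*I*sqrt(71) + 1015 = 1015 - 71*I*sqrt(71)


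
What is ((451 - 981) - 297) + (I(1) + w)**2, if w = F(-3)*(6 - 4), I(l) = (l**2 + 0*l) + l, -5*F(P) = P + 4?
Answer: -20611/25 ≈ -824.44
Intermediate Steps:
F(P) = -4/5 - P/5 (F(P) = -(P + 4)/5 = -(4 + P)/5 = -4/5 - P/5)
I(l) = l + l**2 (I(l) = (l**2 + 0) + l = l**2 + l = l + l**2)
w = -2/5 (w = (-4/5 - 1/5*(-3))*(6 - 4) = (-4/5 + 3/5)*2 = -1/5*2 = -2/5 ≈ -0.40000)
((451 - 981) - 297) + (I(1) + w)**2 = ((451 - 981) - 297) + (1*(1 + 1) - 2/5)**2 = (-530 - 297) + (1*2 - 2/5)**2 = -827 + (2 - 2/5)**2 = -827 + (8/5)**2 = -827 + 64/25 = -20611/25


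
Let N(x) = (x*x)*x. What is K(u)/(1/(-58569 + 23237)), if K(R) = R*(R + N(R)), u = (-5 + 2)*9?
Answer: -18802630440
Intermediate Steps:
N(x) = x³ (N(x) = x²*x = x³)
u = -27 (u = -3*9 = -27)
K(R) = R*(R + R³)
K(u)/(1/(-58569 + 23237)) = ((-27)² + (-27)⁴)/(1/(-58569 + 23237)) = (729 + 531441)/(1/(-35332)) = 532170/(-1/35332) = 532170*(-35332) = -18802630440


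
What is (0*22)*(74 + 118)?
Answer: 0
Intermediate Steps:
(0*22)*(74 + 118) = 0*192 = 0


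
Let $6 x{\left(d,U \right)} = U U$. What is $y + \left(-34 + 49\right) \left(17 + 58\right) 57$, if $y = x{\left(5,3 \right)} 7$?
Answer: $\frac{128271}{2} \approx 64136.0$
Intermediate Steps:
$x{\left(d,U \right)} = \frac{U^{2}}{6}$ ($x{\left(d,U \right)} = \frac{U U}{6} = \frac{U^{2}}{6}$)
$y = \frac{21}{2}$ ($y = \frac{3^{2}}{6} \cdot 7 = \frac{1}{6} \cdot 9 \cdot 7 = \frac{3}{2} \cdot 7 = \frac{21}{2} \approx 10.5$)
$y + \left(-34 + 49\right) \left(17 + 58\right) 57 = \frac{21}{2} + \left(-34 + 49\right) \left(17 + 58\right) 57 = \frac{21}{2} + 15 \cdot 75 \cdot 57 = \frac{21}{2} + 1125 \cdot 57 = \frac{21}{2} + 64125 = \frac{128271}{2}$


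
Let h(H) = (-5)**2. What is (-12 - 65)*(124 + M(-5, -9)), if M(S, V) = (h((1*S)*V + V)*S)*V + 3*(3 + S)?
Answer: -95711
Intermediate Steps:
h(H) = 25
M(S, V) = 9 + 3*S + 25*S*V (M(S, V) = (25*S)*V + 3*(3 + S) = 25*S*V + (9 + 3*S) = 9 + 3*S + 25*S*V)
(-12 - 65)*(124 + M(-5, -9)) = (-12 - 65)*(124 + (9 + 3*(-5) + 25*(-5)*(-9))) = -77*(124 + (9 - 15 + 1125)) = -77*(124 + 1119) = -77*1243 = -95711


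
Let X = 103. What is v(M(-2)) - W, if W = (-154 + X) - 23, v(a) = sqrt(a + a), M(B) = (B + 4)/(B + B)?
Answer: 74 + I ≈ 74.0 + 1.0*I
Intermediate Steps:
M(B) = (4 + B)/(2*B) (M(B) = (4 + B)/((2*B)) = (4 + B)*(1/(2*B)) = (4 + B)/(2*B))
v(a) = sqrt(2)*sqrt(a) (v(a) = sqrt(2*a) = sqrt(2)*sqrt(a))
W = -74 (W = (-154 + 103) - 23 = -51 - 23 = -74)
v(M(-2)) - W = sqrt(2)*sqrt((1/2)*(4 - 2)/(-2)) - 1*(-74) = sqrt(2)*sqrt((1/2)*(-1/2)*2) + 74 = sqrt(2)*sqrt(-1/2) + 74 = sqrt(2)*(I*sqrt(2)/2) + 74 = I + 74 = 74 + I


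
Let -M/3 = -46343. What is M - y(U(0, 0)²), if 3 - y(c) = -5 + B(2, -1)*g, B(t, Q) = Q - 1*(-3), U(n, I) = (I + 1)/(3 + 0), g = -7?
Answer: 139007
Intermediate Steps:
M = 139029 (M = -3*(-46343) = 139029)
U(n, I) = ⅓ + I/3 (U(n, I) = (1 + I)/3 = (1 + I)*(⅓) = ⅓ + I/3)
B(t, Q) = 3 + Q (B(t, Q) = Q + 3 = 3 + Q)
y(c) = 22 (y(c) = 3 - (-5 + (3 - 1)*(-7)) = 3 - (-5 + 2*(-7)) = 3 - (-5 - 14) = 3 - 1*(-19) = 3 + 19 = 22)
M - y(U(0, 0)²) = 139029 - 1*22 = 139029 - 22 = 139007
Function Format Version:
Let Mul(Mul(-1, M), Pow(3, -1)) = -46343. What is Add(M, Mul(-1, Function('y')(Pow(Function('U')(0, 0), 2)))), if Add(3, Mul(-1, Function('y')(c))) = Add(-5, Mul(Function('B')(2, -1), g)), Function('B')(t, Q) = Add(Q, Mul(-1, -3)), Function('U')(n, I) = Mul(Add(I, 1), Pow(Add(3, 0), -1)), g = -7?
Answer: 139007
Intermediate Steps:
M = 139029 (M = Mul(-3, -46343) = 139029)
Function('U')(n, I) = Add(Rational(1, 3), Mul(Rational(1, 3), I)) (Function('U')(n, I) = Mul(Add(1, I), Pow(3, -1)) = Mul(Add(1, I), Rational(1, 3)) = Add(Rational(1, 3), Mul(Rational(1, 3), I)))
Function('B')(t, Q) = Add(3, Q) (Function('B')(t, Q) = Add(Q, 3) = Add(3, Q))
Function('y')(c) = 22 (Function('y')(c) = Add(3, Mul(-1, Add(-5, Mul(Add(3, -1), -7)))) = Add(3, Mul(-1, Add(-5, Mul(2, -7)))) = Add(3, Mul(-1, Add(-5, -14))) = Add(3, Mul(-1, -19)) = Add(3, 19) = 22)
Add(M, Mul(-1, Function('y')(Pow(Function('U')(0, 0), 2)))) = Add(139029, Mul(-1, 22)) = Add(139029, -22) = 139007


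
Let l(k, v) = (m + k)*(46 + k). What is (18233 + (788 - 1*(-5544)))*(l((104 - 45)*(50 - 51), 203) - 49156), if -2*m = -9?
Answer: -2380225675/2 ≈ -1.1901e+9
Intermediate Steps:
m = 9/2 (m = -1/2*(-9) = 9/2 ≈ 4.5000)
l(k, v) = (46 + k)*(9/2 + k) (l(k, v) = (9/2 + k)*(46 + k) = (46 + k)*(9/2 + k))
(18233 + (788 - 1*(-5544)))*(l((104 - 45)*(50 - 51), 203) - 49156) = (18233 + (788 - 1*(-5544)))*((207 + ((104 - 45)*(50 - 51))**2 + 101*((104 - 45)*(50 - 51))/2) - 49156) = (18233 + (788 + 5544))*((207 + (59*(-1))**2 + 101*(59*(-1))/2) - 49156) = (18233 + 6332)*((207 + (-59)**2 + (101/2)*(-59)) - 49156) = 24565*((207 + 3481 - 5959/2) - 49156) = 24565*(1417/2 - 49156) = 24565*(-96895/2) = -2380225675/2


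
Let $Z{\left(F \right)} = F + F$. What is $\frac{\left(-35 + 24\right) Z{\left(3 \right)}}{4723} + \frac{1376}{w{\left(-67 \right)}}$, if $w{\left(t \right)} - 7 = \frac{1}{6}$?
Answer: $\frac{906750}{4723} \approx 191.99$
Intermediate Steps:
$Z{\left(F \right)} = 2 F$
$w{\left(t \right)} = \frac{43}{6}$ ($w{\left(t \right)} = 7 + \frac{1}{6} = \frac{43}{6}$)
$\frac{\left(-35 + 24\right) Z{\left(3 \right)}}{4723} + \frac{1376}{w{\left(-67 \right)}} = \frac{\left(-35 + 24\right) 2 \cdot 3}{4723} + \frac{1376}{\frac{43}{6}} = \left(-11\right) 6 \cdot \frac{1}{4723} + 1376 \cdot \frac{6}{43} = \left(-66\right) \frac{1}{4723} + 192 = - \frac{66}{4723} + 192 = \frac{906750}{4723}$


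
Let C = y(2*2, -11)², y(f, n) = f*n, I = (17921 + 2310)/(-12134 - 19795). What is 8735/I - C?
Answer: -318067031/20231 ≈ -15722.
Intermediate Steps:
I = -20231/31929 (I = 20231/(-31929) = 20231*(-1/31929) = -20231/31929 ≈ -0.63363)
C = 1936 (C = ((2*2)*(-11))² = (4*(-11))² = (-44)² = 1936)
8735/I - C = 8735/(-20231/31929) - 1*1936 = 8735*(-31929/20231) - 1936 = -278899815/20231 - 1936 = -318067031/20231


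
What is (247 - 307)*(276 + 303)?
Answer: -34740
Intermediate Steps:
(247 - 307)*(276 + 303) = -60*579 = -34740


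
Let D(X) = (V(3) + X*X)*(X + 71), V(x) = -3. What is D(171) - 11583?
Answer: 7064013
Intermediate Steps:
D(X) = (-3 + X**2)*(71 + X) (D(X) = (-3 + X*X)*(X + 71) = (-3 + X**2)*(71 + X))
D(171) - 11583 = (-213 + 171**3 - 3*171 + 71*171**2) - 11583 = (-213 + 5000211 - 513 + 71*29241) - 11583 = (-213 + 5000211 - 513 + 2076111) - 11583 = 7075596 - 11583 = 7064013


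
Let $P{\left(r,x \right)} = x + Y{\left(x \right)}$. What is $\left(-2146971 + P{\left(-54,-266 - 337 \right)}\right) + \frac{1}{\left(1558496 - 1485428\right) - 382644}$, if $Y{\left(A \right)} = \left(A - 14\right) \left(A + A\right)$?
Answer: $- \frac{434481247873}{309576} \approx -1.4035 \cdot 10^{6}$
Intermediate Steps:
$Y{\left(A \right)} = 2 A \left(-14 + A\right)$ ($Y{\left(A \right)} = \left(-14 + A\right) 2 A = 2 A \left(-14 + A\right)$)
$P{\left(r,x \right)} = x + 2 x \left(-14 + x\right)$
$\left(-2146971 + P{\left(-54,-266 - 337 \right)}\right) + \frac{1}{\left(1558496 - 1485428\right) - 382644} = \left(-2146971 + \left(-266 - 337\right) \left(-27 + 2 \left(-266 - 337\right)\right)\right) + \frac{1}{\left(1558496 - 1485428\right) - 382644} = \left(-2146971 - 603 \left(-27 + 2 \left(-603\right)\right)\right) + \frac{1}{73068 - 382644} = \left(-2146971 - 603 \left(-27 - 1206\right)\right) + \frac{1}{-309576} = \left(-2146971 - -743499\right) - \frac{1}{309576} = \left(-2146971 + 743499\right) - \frac{1}{309576} = -1403472 - \frac{1}{309576} = - \frac{434481247873}{309576}$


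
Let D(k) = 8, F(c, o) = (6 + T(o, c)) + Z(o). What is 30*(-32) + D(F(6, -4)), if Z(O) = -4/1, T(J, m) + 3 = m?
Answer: -952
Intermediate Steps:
T(J, m) = -3 + m
Z(O) = -4 (Z(O) = -4*1 = -4)
F(c, o) = -1 + c (F(c, o) = (6 + (-3 + c)) - 4 = (3 + c) - 4 = -1 + c)
30*(-32) + D(F(6, -4)) = 30*(-32) + 8 = -960 + 8 = -952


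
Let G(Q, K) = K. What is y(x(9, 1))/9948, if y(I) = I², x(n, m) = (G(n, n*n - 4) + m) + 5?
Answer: 6889/9948 ≈ 0.69250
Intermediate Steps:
x(n, m) = 1 + m + n² (x(n, m) = ((n*n - 4) + m) + 5 = ((n² - 4) + m) + 5 = ((-4 + n²) + m) + 5 = (-4 + m + n²) + 5 = 1 + m + n²)
y(x(9, 1))/9948 = (1 + 1 + 9²)²/9948 = (1 + 1 + 81)²*(1/9948) = 83²*(1/9948) = 6889*(1/9948) = 6889/9948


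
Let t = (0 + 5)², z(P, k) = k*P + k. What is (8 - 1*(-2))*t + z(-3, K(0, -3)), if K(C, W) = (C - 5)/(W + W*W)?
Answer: 755/3 ≈ 251.67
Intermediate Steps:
K(C, W) = (-5 + C)/(W + W²)
z(P, k) = k + P*k (z(P, k) = P*k + k = k + P*k)
t = 25 (t = 5² = 25)
(8 - 1*(-2))*t + z(-3, K(0, -3)) = (8 - 1*(-2))*25 + ((-5 + 0)/((-3)*(1 - 3)))*(1 - 3) = (8 + 2)*25 - ⅓*(-5)/(-2)*(-2) = 10*25 - ⅓*(-½)*(-5)*(-2) = 250 - ⅚*(-2) = 250 + 5/3 = 755/3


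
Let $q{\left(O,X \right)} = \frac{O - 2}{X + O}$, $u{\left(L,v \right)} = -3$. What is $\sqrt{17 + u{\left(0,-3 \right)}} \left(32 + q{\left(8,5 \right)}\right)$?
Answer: $\frac{422 \sqrt{14}}{13} \approx 121.46$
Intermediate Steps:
$q{\left(O,X \right)} = \frac{-2 + O}{O + X}$
$\sqrt{17 + u{\left(0,-3 \right)}} \left(32 + q{\left(8,5 \right)}\right) = \sqrt{17 - 3} \left(32 + \frac{-2 + 8}{8 + 5}\right) = \sqrt{14} \left(32 + \frac{1}{13} \cdot 6\right) = \sqrt{14} \left(32 + \frac{6}{13}\right) = \sqrt{14} \cdot \frac{422}{13} = \frac{422 \sqrt{14}}{13}$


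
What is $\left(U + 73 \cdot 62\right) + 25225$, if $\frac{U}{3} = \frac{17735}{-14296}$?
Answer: $\frac{425267091}{14296} \approx 29747.0$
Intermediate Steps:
$U = - \frac{53205}{14296}$ ($U = 3 \frac{17735}{-14296} = 3 \cdot 17735 \left(- \frac{1}{14296}\right) = 3 \left(- \frac{17735}{14296}\right) = - \frac{53205}{14296} \approx -3.7217$)
$\left(U + 73 \cdot 62\right) + 25225 = \left(- \frac{53205}{14296} + 73 \cdot 62\right) + 25225 = \left(- \frac{53205}{14296} + 4526\right) + 25225 = \frac{64650491}{14296} + 25225 = \frac{425267091}{14296}$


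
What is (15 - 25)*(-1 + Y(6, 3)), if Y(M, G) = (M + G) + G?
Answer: -110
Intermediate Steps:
Y(M, G) = M + 2*G (Y(M, G) = (G + M) + G = M + 2*G)
(15 - 25)*(-1 + Y(6, 3)) = (15 - 25)*(-1 + (6 + 2*3)) = -10*(-1 + (6 + 6)) = -10*(-1 + 12) = -10*11 = -110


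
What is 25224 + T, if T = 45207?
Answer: 70431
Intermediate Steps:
25224 + T = 25224 + 45207 = 70431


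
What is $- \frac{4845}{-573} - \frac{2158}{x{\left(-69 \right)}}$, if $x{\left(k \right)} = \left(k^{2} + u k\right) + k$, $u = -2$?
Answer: $\frac{3694136}{461265} \approx 8.0087$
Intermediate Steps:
$x{\left(k \right)} = k^{2} - k$ ($x{\left(k \right)} = \left(k^{2} - 2 k\right) + k = k^{2} - k$)
$- \frac{4845}{-573} - \frac{2158}{x{\left(-69 \right)}} = - \frac{4845}{-573} - \frac{2158}{\left(-69\right) \left(-1 - 69\right)} = \left(-4845\right) \left(- \frac{1}{573}\right) - \frac{2158}{\left(-69\right) \left(-70\right)} = \frac{1615}{191} - \frac{2158}{4830} = \frac{1615}{191} - \frac{1079}{2415} = \frac{3694136}{461265}$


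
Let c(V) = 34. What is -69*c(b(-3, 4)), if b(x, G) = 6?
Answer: -2346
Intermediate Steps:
-69*c(b(-3, 4)) = -69*34 = -2346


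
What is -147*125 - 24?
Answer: -18399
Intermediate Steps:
-147*125 - 24 = -18375 - 24 = -18399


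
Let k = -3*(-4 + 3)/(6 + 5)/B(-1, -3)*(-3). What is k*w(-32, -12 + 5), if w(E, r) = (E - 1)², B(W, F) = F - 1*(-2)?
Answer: 891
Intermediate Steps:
B(W, F) = 2 + F (B(W, F) = F + 2 = 2 + F)
w(E, r) = (-1 + E)²
k = 9/11 (k = -3*(-4 + 3)/(6 + 5)/(2 - 3)*(-3) = -3*(-1/11)/(-1)*(-3) = -3*(-1*1/11)*(-1)*(-3) = -(-3)*(-1)/11*(-3) = -3*1/11*(-3) = -3/11*(-3) = 9/11 ≈ 0.81818)
k*w(-32, -12 + 5) = 9*(-1 - 32)²/11 = (9/11)*(-33)² = (9/11)*1089 = 891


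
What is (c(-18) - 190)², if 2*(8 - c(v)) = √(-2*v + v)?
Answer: 66257/2 + 546*√2 ≈ 33901.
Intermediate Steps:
c(v) = 8 - √(-v)/2 (c(v) = 8 - √(-2*v + v)/2 = 8 - √(-v)/2)
(c(-18) - 190)² = ((8 - √18/2) - 190)² = ((8 - 3*√2/2) - 190)² = (-182 - 3*√2/2)²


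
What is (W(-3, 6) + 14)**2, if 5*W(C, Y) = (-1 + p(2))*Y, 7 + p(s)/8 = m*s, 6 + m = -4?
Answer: 1517824/25 ≈ 60713.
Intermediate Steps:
m = -10 (m = -6 - 4 = -10)
p(s) = -56 - 80*s (p(s) = -56 + 8*(-10*s) = -56 - 80*s)
W(C, Y) = -217*Y/5 (W(C, Y) = ((-1 + (-56 - 80*2))*Y)/5 = ((-1 + (-56 - 160))*Y)/5 = ((-1 - 216)*Y)/5 = (-217*Y)/5 = -217*Y/5)
(W(-3, 6) + 14)**2 = (-217/5*6 + 14)**2 = (-1302/5 + 14)**2 = (-1232/5)**2 = 1517824/25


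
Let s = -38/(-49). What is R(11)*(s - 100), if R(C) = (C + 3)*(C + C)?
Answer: -213928/7 ≈ -30561.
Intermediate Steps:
s = 38/49 (s = -38*(-1/49) = 38/49 ≈ 0.77551)
R(C) = 2*C*(3 + C) (R(C) = (3 + C)*(2*C) = 2*C*(3 + C))
R(11)*(s - 100) = (2*11*(3 + 11))*(38/49 - 100) = (2*11*14)*(-4862/49) = 308*(-4862/49) = -213928/7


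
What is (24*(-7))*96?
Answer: -16128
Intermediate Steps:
(24*(-7))*96 = -168*96 = -16128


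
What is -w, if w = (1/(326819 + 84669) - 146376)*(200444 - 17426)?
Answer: 501069737524353/18704 ≈ 2.6789e+10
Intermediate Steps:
w = -501069737524353/18704 (w = (1/411488 - 146376)*183018 = -60231967487/411488*183018 = -501069737524353/18704 ≈ -2.6789e+10)
-w = -1*(-501069737524353/18704) = 501069737524353/18704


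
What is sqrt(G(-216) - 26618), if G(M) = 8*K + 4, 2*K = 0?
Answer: I*sqrt(26614) ≈ 163.14*I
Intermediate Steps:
K = 0 (K = (1/2)*0 = 0)
G(M) = 4 (G(M) = 8*0 + 4 = 0 + 4 = 4)
sqrt(G(-216) - 26618) = sqrt(4 - 26618) = sqrt(-26614) = I*sqrt(26614)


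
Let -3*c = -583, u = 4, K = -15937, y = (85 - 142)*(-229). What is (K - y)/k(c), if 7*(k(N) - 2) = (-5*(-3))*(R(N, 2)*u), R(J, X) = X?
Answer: -101465/67 ≈ -1514.4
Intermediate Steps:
y = 13053 (y = -57*(-229) = 13053)
c = 583/3 (c = -⅓*(-583) = 583/3 ≈ 194.33)
k(N) = 134/7 (k(N) = 2 + ((-5*(-3))*(2*4))/7 = 2 + (15*8)/7 = 2 + (⅐)*120 = 2 + 120/7 = 134/7)
(K - y)/k(c) = (-15937 - 1*13053)/(134/7) = (-15937 - 13053)*(7/134) = -28990*7/134 = -101465/67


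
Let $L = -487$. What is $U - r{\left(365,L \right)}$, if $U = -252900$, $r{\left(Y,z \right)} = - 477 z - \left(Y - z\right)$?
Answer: $-484347$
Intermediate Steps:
$r{\left(Y,z \right)} = - Y - 476 z$
$U - r{\left(365,L \right)} = -252900 - \left(\left(-1\right) 365 - -231812\right) = -252900 - \left(-365 + 231812\right) = -252900 - 231447 = -484347$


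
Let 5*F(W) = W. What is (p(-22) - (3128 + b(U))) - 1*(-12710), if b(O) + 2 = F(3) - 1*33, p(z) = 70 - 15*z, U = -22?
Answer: 50082/5 ≈ 10016.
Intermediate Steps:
F(W) = W/5
p(z) = 70 - 15*z
b(O) = -172/5 (b(O) = -2 + ((⅕)*3 - 1*33) = -2 + (⅗ - 33) = -2 - 162/5 = -172/5)
(p(-22) - (3128 + b(U))) - 1*(-12710) = ((70 - 15*(-22)) - (3128 - 172/5)) - 1*(-12710) = ((70 + 330) - 1*15468/5) + 12710 = (400 - 15468/5) + 12710 = -13468/5 + 12710 = 50082/5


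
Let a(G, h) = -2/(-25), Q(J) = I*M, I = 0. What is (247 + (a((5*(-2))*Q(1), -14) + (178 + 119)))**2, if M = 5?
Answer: 185014404/625 ≈ 2.9602e+5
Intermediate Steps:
Q(J) = 0 (Q(J) = 0*5 = 0)
a(G, h) = 2/25 (a(G, h) = -2*(-1/25) = 2/25)
(247 + (a((5*(-2))*Q(1), -14) + (178 + 119)))**2 = (247 + (2/25 + (178 + 119)))**2 = (247 + (2/25 + 297))**2 = (247 + 7427/25)**2 = (13602/25)**2 = 185014404/625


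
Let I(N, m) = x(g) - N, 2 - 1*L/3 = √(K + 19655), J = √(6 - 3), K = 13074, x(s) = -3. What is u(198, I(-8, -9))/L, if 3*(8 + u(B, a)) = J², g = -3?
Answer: 2/14025 + √32729/14025 ≈ 0.013042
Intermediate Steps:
J = √3 ≈ 1.7320
L = 6 - 3*√32729 (L = 6 - 3*√(13074 + 19655) = 6 - 3*√32729 ≈ -536.73)
I(N, m) = -3 - N
u(B, a) = -7 (u(B, a) = -8 + (√3)²/3 = -8 + (⅓)*3 = -8 + 1 = -7)
u(198, I(-8, -9))/L = -7/(6 - 3*√32729)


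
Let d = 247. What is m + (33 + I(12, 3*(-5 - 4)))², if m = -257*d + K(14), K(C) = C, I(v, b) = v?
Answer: -61440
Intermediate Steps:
m = -63465 (m = -257*247 + 14 = -63479 + 14 = -63465)
m + (33 + I(12, 3*(-5 - 4)))² = -63465 + (33 + 12)² = -63465 + 45² = -63465 + 2025 = -61440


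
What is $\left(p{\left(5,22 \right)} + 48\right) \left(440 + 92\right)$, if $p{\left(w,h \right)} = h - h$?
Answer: $25536$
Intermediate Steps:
$p{\left(w,h \right)} = 0$
$\left(p{\left(5,22 \right)} + 48\right) \left(440 + 92\right) = \left(0 + 48\right) \left(440 + 92\right) = 48 \cdot 532 = 25536$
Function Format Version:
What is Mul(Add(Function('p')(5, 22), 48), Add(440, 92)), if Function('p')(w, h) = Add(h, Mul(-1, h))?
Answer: 25536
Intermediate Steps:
Function('p')(w, h) = 0
Mul(Add(Function('p')(5, 22), 48), Add(440, 92)) = Mul(Add(0, 48), Add(440, 92)) = Mul(48, 532) = 25536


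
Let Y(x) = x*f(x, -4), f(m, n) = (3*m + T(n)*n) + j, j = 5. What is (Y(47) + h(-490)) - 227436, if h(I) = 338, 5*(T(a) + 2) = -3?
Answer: -1098736/5 ≈ -2.1975e+5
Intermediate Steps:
T(a) = -13/5 (T(a) = -2 + (⅕)*(-3) = -2 - ⅗ = -13/5)
f(m, n) = 5 + 3*m - 13*n/5 (f(m, n) = (3*m - 13*n/5) + 5 = 5 + 3*m - 13*n/5)
Y(x) = x*(77/5 + 3*x) (Y(x) = x*(5 + 3*x - 13/5*(-4)) = x*(5 + 3*x + 52/5) = x*(77/5 + 3*x))
(Y(47) + h(-490)) - 227436 = ((⅕)*47*(77 + 15*47) + 338) - 227436 = ((⅕)*47*(77 + 705) + 338) - 227436 = ((⅕)*47*782 + 338) - 227436 = (36754/5 + 338) - 227436 = 38444/5 - 227436 = -1098736/5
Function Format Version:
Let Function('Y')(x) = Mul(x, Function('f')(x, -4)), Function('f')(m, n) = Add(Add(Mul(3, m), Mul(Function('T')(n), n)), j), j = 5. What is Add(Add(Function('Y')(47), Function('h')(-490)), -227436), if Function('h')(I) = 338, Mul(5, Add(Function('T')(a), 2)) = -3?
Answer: Rational(-1098736, 5) ≈ -2.1975e+5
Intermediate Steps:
Function('T')(a) = Rational(-13, 5) (Function('T')(a) = Add(-2, Mul(Rational(1, 5), -3)) = Add(-2, Rational(-3, 5)) = Rational(-13, 5))
Function('f')(m, n) = Add(5, Mul(3, m), Mul(Rational(-13, 5), n)) (Function('f')(m, n) = Add(Add(Mul(3, m), Mul(Rational(-13, 5), n)), 5) = Add(5, Mul(3, m), Mul(Rational(-13, 5), n)))
Function('Y')(x) = Mul(x, Add(Rational(77, 5), Mul(3, x))) (Function('Y')(x) = Mul(x, Add(5, Mul(3, x), Mul(Rational(-13, 5), -4))) = Mul(x, Add(5, Mul(3, x), Rational(52, 5))) = Mul(x, Add(Rational(77, 5), Mul(3, x))))
Add(Add(Function('Y')(47), Function('h')(-490)), -227436) = Add(Add(Mul(Rational(1, 5), 47, Add(77, Mul(15, 47))), 338), -227436) = Add(Add(Mul(Rational(1, 5), 47, Add(77, 705)), 338), -227436) = Add(Add(Mul(Rational(1, 5), 47, 782), 338), -227436) = Add(Add(Rational(36754, 5), 338), -227436) = Add(Rational(38444, 5), -227436) = Rational(-1098736, 5)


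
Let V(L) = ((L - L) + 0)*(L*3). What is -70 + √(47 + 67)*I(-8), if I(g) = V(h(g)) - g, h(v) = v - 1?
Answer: -70 + 8*√114 ≈ 15.417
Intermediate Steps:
h(v) = -1 + v
V(L) = 0 (V(L) = (0 + 0)*(3*L) = 0*(3*L) = 0)
I(g) = -g (I(g) = 0 - g = -g)
-70 + √(47 + 67)*I(-8) = -70 + √(47 + 67)*(-1*(-8)) = -70 + √114*8 = -70 + 8*√114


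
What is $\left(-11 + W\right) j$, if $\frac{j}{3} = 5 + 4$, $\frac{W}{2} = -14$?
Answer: $-1053$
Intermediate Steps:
$W = -28$ ($W = 2 \left(-14\right) = -28$)
$j = 27$ ($j = 3 \left(5 + 4\right) = 3 \cdot 9 = 27$)
$\left(-11 + W\right) j = \left(-11 - 28\right) 27 = \left(-39\right) 27 = -1053$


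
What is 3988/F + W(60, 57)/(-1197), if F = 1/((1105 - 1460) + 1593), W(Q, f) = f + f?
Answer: 103680022/21 ≈ 4.9371e+6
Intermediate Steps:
W(Q, f) = 2*f
F = 1/1238 (F = 1/(-355 + 1593) = 1/1238 ≈ 0.00080775)
3988/F + W(60, 57)/(-1197) = 3988/(1/1238) + (2*57)/(-1197) = 3988*1238 + 114*(-1/1197) = 4937144 - 2/21 = 103680022/21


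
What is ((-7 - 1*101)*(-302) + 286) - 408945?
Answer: -376043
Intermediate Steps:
((-7 - 1*101)*(-302) + 286) - 408945 = ((-7 - 101)*(-302) + 286) - 408945 = (-108*(-302) + 286) - 408945 = (32616 + 286) - 408945 = 32902 - 408945 = -376043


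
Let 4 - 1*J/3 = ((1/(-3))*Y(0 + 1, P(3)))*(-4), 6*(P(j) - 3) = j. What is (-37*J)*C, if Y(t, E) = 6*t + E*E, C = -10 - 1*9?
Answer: -42883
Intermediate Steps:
P(j) = 3 + j/6
C = -19 (C = -10 - 9 = -19)
Y(t, E) = E² + 6*t (Y(t, E) = 6*t + E² = E² + 6*t)
J = -61 (J = 12 - 3*(1/(-3))*((3 + (⅙)*3)² + 6*(0 + 1))*(-4) = 12 - 3*(1*(-⅓))*((3 + ½)² + 6*1)*(-4) = 12 - 3*(-((7/2)² + 6)/3)*(-4) = 12 - 3*(-(49/4 + 6)/3)*(-4) = 12 - 3*(-⅓*73/4)*(-4) = 12 - (-73)*(-4)/4 = 12 - 3*73/3 = 12 - 73 = -61)
(-37*J)*C = -37*(-61)*(-19) = 2257*(-19) = -42883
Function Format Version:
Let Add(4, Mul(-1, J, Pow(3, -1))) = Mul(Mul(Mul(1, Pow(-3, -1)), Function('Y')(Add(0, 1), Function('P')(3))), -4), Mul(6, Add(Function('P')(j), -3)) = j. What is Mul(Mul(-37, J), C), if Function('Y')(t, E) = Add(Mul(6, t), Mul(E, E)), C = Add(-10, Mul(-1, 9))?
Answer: -42883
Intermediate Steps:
Function('P')(j) = Add(3, Mul(Rational(1, 6), j))
C = -19 (C = Add(-10, -9) = -19)
Function('Y')(t, E) = Add(Pow(E, 2), Mul(6, t)) (Function('Y')(t, E) = Add(Mul(6, t), Pow(E, 2)) = Add(Pow(E, 2), Mul(6, t)))
J = -61 (J = Add(12, Mul(-3, Mul(Mul(Mul(1, Pow(-3, -1)), Add(Pow(Add(3, Mul(Rational(1, 6), 3)), 2), Mul(6, Add(0, 1)))), -4))) = Add(12, Mul(-3, Mul(Mul(Mul(1, Rational(-1, 3)), Add(Pow(Add(3, Rational(1, 2)), 2), Mul(6, 1))), -4))) = Add(12, Mul(-3, Mul(Mul(Rational(-1, 3), Add(Pow(Rational(7, 2), 2), 6)), -4))) = Add(12, Mul(-3, Mul(Mul(Rational(-1, 3), Add(Rational(49, 4), 6)), -4))) = Add(12, Mul(-3, Mul(Mul(Rational(-1, 3), Rational(73, 4)), -4))) = Add(12, Mul(-3, Mul(Rational(-73, 12), -4))) = Add(12, Mul(-3, Rational(73, 3))) = Add(12, -73) = -61)
Mul(Mul(-37, J), C) = Mul(Mul(-37, -61), -19) = Mul(2257, -19) = -42883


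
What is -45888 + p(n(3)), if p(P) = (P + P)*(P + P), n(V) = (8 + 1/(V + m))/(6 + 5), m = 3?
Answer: -49969631/1089 ≈ -45886.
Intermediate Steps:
n(V) = 8/11 + 1/(11*(3 + V)) (n(V) = (8 + 1/(V + 3))/(6 + 5) = (8 + 1/(3 + V))/11 = (8 + 1/(3 + V))*(1/11) = 8/11 + 1/(11*(3 + V)))
p(P) = 4*P² (p(P) = (2*P)*(2*P) = 4*P²)
-45888 + p(n(3)) = -45888 + 4*((25 + 8*3)/(11*(3 + 3)))² = -45888 + 4*((1/11)*(25 + 24)/6)² = -45888 + 4*((1/11)*(⅙)*49)² = -45888 + 4*(49/66)² = -45888 + 4*(2401/4356) = -45888 + 2401/1089 = -49969631/1089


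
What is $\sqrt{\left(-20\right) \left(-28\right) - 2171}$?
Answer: $3 i \sqrt{179} \approx 40.137 i$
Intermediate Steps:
$\sqrt{\left(-20\right) \left(-28\right) - 2171} = \sqrt{560 - 2171} = \sqrt{-1611} = 3 i \sqrt{179}$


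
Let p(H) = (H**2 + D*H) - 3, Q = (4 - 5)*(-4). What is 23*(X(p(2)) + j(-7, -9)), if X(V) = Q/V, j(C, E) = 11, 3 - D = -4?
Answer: 3887/15 ≈ 259.13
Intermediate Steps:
Q = 4 (Q = -1*(-4) = 4)
D = 7 (D = 3 - 1*(-4) = 3 + 4 = 7)
p(H) = -3 + H**2 + 7*H (p(H) = (H**2 + 7*H) - 3 = -3 + H**2 + 7*H)
X(V) = 4/V
23*(X(p(2)) + j(-7, -9)) = 23*(4/(-3 + 2**2 + 7*2) + 11) = 23*(4/(-3 + 4 + 14) + 11) = 23*(4/15 + 11) = 23*(169/15) = 3887/15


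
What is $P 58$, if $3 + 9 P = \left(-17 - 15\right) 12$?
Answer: $-2494$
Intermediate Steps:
$P = -43$ ($P = - \frac{1}{3} + \frac{\left(-17 - 15\right) 12}{9} = - \frac{1}{3} + \frac{\left(-32\right) 12}{9} = - \frac{1}{3} + \frac{1}{9} \left(-384\right) = - \frac{1}{3} - \frac{128}{3} = -43$)
$P 58 = \left(-43\right) 58 = -2494$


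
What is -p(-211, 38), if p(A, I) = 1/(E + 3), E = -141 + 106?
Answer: 1/32 ≈ 0.031250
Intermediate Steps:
E = -35
p(A, I) = -1/32 (p(A, I) = 1/(-35 + 3) = 1/(-32) = -1/32)
-p(-211, 38) = -1*(-1/32) = 1/32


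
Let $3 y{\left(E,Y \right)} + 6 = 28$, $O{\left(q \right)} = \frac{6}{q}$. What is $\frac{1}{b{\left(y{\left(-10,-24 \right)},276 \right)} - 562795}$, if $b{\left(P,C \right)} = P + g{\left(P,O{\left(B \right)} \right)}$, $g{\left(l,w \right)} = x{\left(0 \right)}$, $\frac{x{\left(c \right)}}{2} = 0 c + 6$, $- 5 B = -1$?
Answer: $- \frac{3}{1688327} \approx -1.7769 \cdot 10^{-6}$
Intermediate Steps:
$B = \frac{1}{5}$ ($B = \left(- \frac{1}{5}\right) \left(-1\right) = \frac{1}{5} \approx 0.2$)
$x{\left(c \right)} = 12$ ($x{\left(c \right)} = 2 \left(0 c + 6\right) = 2 \left(0 + 6\right) = 2 \cdot 6 = 12$)
$y{\left(E,Y \right)} = \frac{22}{3}$ ($y{\left(E,Y \right)} = -2 + \frac{1}{3} \cdot 28 = -2 + \frac{28}{3} = \frac{22}{3}$)
$g{\left(l,w \right)} = 12$
$b{\left(P,C \right)} = 12 + P$ ($b{\left(P,C \right)} = P + 12 = 12 + P$)
$\frac{1}{b{\left(y{\left(-10,-24 \right)},276 \right)} - 562795} = \frac{1}{\left(12 + \frac{22}{3}\right) - 562795} = \frac{1}{\frac{58}{3} - 562795} = \frac{1}{- \frac{1688327}{3}} = - \frac{3}{1688327}$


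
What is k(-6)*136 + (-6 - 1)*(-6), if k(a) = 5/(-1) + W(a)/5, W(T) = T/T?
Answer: -3054/5 ≈ -610.80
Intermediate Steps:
W(T) = 1
k(a) = -24/5 (k(a) = 5/(-1) + 1/5 = 5*(-1) + 1*(⅕) = -5 + ⅕ = -24/5)
k(-6)*136 + (-6 - 1)*(-6) = -24/5*136 + (-6 - 1)*(-6) = -3264/5 - 7*(-6) = -3264/5 + 42 = -3054/5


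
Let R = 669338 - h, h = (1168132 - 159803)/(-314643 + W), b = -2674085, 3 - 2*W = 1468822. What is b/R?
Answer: -5610511108925/1404343421148 ≈ -3.9951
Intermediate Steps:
W = -1468819/2 (W = 3/2 - ½*1468822 = 3/2 - 734411 = -1468819/2 ≈ -7.3441e+5)
h = -2016658/2098105 (h = (1168132 - 159803)/(-314643 - 1468819/2) = 1008329/(-2098105/2) = 1008329*(-2/2098105) = -2016658/2098105 ≈ -0.96118)
R = 1404343421148/2098105 (R = 669338 - 1*(-2016658/2098105) = 669338 + 2016658/2098105 = 1404343421148/2098105 ≈ 6.6934e+5)
b/R = -2674085/1404343421148/2098105 = -2674085*2098105/1404343421148 = -5610511108925/1404343421148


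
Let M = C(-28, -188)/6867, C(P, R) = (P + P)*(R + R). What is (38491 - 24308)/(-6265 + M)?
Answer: -13913523/6142957 ≈ -2.2650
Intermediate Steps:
C(P, R) = 4*P*R (C(P, R) = (2*P)*(2*R) = 4*P*R)
M = 3008/981 (M = (4*(-28)*(-188))/6867 = 21056*(1/6867) = 3008/981 ≈ 3.0663)
(38491 - 24308)/(-6265 + M) = (38491 - 24308)/(-6265 + 3008/981) = 14183/(-6142957/981) = 14183*(-981/6142957) = -13913523/6142957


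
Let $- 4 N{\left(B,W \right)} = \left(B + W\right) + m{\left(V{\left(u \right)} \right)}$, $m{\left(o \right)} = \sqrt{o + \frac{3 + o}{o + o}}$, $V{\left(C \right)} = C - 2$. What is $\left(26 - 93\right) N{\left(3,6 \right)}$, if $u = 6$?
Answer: $\frac{603}{4} + \frac{67 \sqrt{78}}{16} \approx 187.73$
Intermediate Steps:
$V{\left(C \right)} = -2 + C$ ($V{\left(C \right)} = C - 2 = -2 + C$)
$m{\left(o \right)} = \sqrt{o + \frac{3 + o}{2 o}}$
$N{\left(B,W \right)} = - \frac{B}{4} - \frac{W}{4} - \frac{\sqrt{78}}{16}$ ($N{\left(B,W \right)} = - \frac{\left(B + W\right) + \frac{\sqrt{2 + 4 \left(-2 + 6\right) + \frac{6}{-2 + 6}}}{2}}{4} = - \frac{\left(B + W\right) + \frac{\sqrt{2 + 4 \cdot 4 + \frac{6}{4}}}{2}}{4} = - \frac{\left(B + W\right) + \frac{\sqrt{2 + 16 + 6 \cdot \frac{1}{4}}}{2}}{4} = - \frac{\left(B + W\right) + \frac{\sqrt{2 + 16 + \frac{3}{2}}}{2}}{4} = - \frac{\left(B + W\right) + \frac{\sqrt{\frac{39}{2}}}{2}}{4} = - \frac{\left(B + W\right) + \frac{\frac{1}{2} \sqrt{78}}{2}}{4} = - \frac{\left(B + W\right) + \frac{\sqrt{78}}{4}}{4} = - \frac{B + W + \frac{\sqrt{78}}{4}}{4} = - \frac{B}{4} - \frac{W}{4} - \frac{\sqrt{78}}{16}$)
$\left(26 - 93\right) N{\left(3,6 \right)} = \left(26 - 93\right) \left(\left(- \frac{1}{4}\right) 3 - \frac{3}{2} - \frac{\sqrt{78}}{16}\right) = - 67 \left(- \frac{3}{4} - \frac{3}{2} - \frac{\sqrt{78}}{16}\right) = - 67 \left(- \frac{9}{4} - \frac{\sqrt{78}}{16}\right) = \frac{603}{4} + \frac{67 \sqrt{78}}{16}$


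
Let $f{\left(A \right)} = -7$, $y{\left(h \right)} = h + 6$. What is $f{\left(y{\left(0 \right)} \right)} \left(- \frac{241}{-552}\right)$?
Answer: $- \frac{1687}{552} \approx -3.0562$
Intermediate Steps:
$y{\left(h \right)} = 6 + h$
$f{\left(y{\left(0 \right)} \right)} \left(- \frac{241}{-552}\right) = - 7 \left(- \frac{241}{-552}\right) = - 7 \left(\left(-241\right) \left(- \frac{1}{552}\right)\right) = \left(-7\right) \frac{241}{552} = - \frac{1687}{552}$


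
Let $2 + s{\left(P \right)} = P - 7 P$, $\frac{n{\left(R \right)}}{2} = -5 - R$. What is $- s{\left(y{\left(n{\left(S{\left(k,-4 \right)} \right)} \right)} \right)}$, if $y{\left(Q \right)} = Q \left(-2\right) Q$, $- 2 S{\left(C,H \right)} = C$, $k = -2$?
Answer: $-1726$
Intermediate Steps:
$S{\left(C,H \right)} = - \frac{C}{2}$
$n{\left(R \right)} = -10 - 2 R$ ($n{\left(R \right)} = 2 \left(-5 - R\right) = -10 - 2 R$)
$y{\left(Q \right)} = - 2 Q^{2}$ ($y{\left(Q \right)} = - 2 Q Q = - 2 Q^{2}$)
$s{\left(P \right)} = -2 - 6 P$ ($s{\left(P \right)} = -2 + \left(P - 7 P\right) = -2 - 6 P$)
$- s{\left(y{\left(n{\left(S{\left(k,-4 \right)} \right)} \right)} \right)} = - (-2 - 6 \left(- 2 \left(-10 - 2 \left(\left(- \frac{1}{2}\right) \left(-2\right)\right)\right)^{2}\right)) = - (-2 - 6 \left(- 2 \left(-10 - 2\right)^{2}\right)) = - (-2 - 6 \left(- 2 \left(-12\right)^{2}\right)) = - (-2 - 6 \left(\left(-2\right) 144\right)) = - (-2 - -1728) = - (-2 + 1728) = \left(-1\right) 1726 = -1726$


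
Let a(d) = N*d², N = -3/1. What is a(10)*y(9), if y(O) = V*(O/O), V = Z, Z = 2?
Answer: -600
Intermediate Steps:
V = 2
N = -3 (N = -3*1 = -3)
y(O) = 2 (y(O) = 2*(O/O) = 2*1 = 2)
a(d) = -3*d²
a(10)*y(9) = -3*10²*2 = -3*100*2 = -300*2 = -600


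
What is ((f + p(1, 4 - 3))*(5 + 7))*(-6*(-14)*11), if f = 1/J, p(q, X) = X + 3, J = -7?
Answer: 42768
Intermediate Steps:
p(q, X) = 3 + X
f = -⅐ (f = 1/(-7) = -⅐ ≈ -0.14286)
((f + p(1, 4 - 3))*(5 + 7))*(-6*(-14)*11) = ((-⅐ + (3 + (4 - 3)))*(5 + 7))*(-6*(-14)*11) = ((-⅐ + (3 + 1))*12)*(84*11) = ((-⅐ + 4)*12)*924 = ((27/7)*12)*924 = (324/7)*924 = 42768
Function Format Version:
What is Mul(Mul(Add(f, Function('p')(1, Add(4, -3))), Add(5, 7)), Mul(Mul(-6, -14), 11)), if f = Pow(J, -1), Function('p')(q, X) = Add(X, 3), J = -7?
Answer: 42768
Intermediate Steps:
Function('p')(q, X) = Add(3, X)
f = Rational(-1, 7) (f = Pow(-7, -1) = Rational(-1, 7) ≈ -0.14286)
Mul(Mul(Add(f, Function('p')(1, Add(4, -3))), Add(5, 7)), Mul(Mul(-6, -14), 11)) = Mul(Mul(Add(Rational(-1, 7), Add(3, Add(4, -3))), Add(5, 7)), Mul(Mul(-6, -14), 11)) = Mul(Mul(Add(Rational(-1, 7), Add(3, 1)), 12), Mul(84, 11)) = Mul(Mul(Add(Rational(-1, 7), 4), 12), 924) = Mul(Mul(Rational(27, 7), 12), 924) = Mul(Rational(324, 7), 924) = 42768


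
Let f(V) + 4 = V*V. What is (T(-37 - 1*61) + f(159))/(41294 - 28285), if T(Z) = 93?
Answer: 25370/13009 ≈ 1.9502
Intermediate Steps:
f(V) = -4 + V² (f(V) = -4 + V*V = -4 + V²)
(T(-37 - 1*61) + f(159))/(41294 - 28285) = (93 + (-4 + 159²))/(41294 - 28285) = (93 + (-4 + 25281))/13009 = (93 + 25277)*(1/13009) = 25370*(1/13009) = 25370/13009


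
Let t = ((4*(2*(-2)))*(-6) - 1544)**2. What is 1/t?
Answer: 1/2096704 ≈ 4.7694e-7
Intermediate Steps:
t = 2096704 (t = ((4*(-4))*(-6) - 1544)**2 = (-16*(-6) - 1544)**2 = (96 - 1544)**2 = (-1448)**2 = 2096704)
1/t = 1/2096704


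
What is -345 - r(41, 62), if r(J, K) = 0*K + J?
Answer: -386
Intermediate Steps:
r(J, K) = J (r(J, K) = 0 + J = J)
-345 - r(41, 62) = -345 - 1*41 = -345 - 41 = -386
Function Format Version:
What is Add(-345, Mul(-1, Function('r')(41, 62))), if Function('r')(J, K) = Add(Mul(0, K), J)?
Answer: -386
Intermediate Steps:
Function('r')(J, K) = J (Function('r')(J, K) = Add(0, J) = J)
Add(-345, Mul(-1, Function('r')(41, 62))) = Add(-345, Mul(-1, 41)) = Add(-345, -41) = -386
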